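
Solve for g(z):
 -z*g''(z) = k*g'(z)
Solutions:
 g(z) = C1 + z^(1 - re(k))*(C2*sin(log(z)*Abs(im(k))) + C3*cos(log(z)*im(k)))


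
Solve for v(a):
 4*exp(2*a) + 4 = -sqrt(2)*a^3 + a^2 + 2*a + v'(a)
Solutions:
 v(a) = C1 + sqrt(2)*a^4/4 - a^3/3 - a^2 + 4*a + 2*exp(2*a)


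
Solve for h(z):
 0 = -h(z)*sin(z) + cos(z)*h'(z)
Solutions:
 h(z) = C1/cos(z)


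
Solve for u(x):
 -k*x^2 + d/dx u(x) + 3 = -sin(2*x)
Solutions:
 u(x) = C1 + k*x^3/3 - 3*x + cos(2*x)/2


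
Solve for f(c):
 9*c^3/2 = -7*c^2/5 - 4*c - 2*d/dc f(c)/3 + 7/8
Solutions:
 f(c) = C1 - 27*c^4/16 - 7*c^3/10 - 3*c^2 + 21*c/16


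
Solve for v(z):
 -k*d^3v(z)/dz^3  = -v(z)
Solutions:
 v(z) = C1*exp(z*(1/k)^(1/3)) + C2*exp(z*(-1 + sqrt(3)*I)*(1/k)^(1/3)/2) + C3*exp(-z*(1 + sqrt(3)*I)*(1/k)^(1/3)/2)


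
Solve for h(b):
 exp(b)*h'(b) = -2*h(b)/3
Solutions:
 h(b) = C1*exp(2*exp(-b)/3)


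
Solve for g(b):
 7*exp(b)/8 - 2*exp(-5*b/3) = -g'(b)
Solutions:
 g(b) = C1 - 7*exp(b)/8 - 6*exp(-5*b/3)/5


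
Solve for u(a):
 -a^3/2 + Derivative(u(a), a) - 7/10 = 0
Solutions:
 u(a) = C1 + a^4/8 + 7*a/10


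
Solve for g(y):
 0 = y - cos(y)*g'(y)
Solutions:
 g(y) = C1 + Integral(y/cos(y), y)


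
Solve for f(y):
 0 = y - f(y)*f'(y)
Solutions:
 f(y) = -sqrt(C1 + y^2)
 f(y) = sqrt(C1 + y^2)


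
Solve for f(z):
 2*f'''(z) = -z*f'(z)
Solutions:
 f(z) = C1 + Integral(C2*airyai(-2^(2/3)*z/2) + C3*airybi(-2^(2/3)*z/2), z)


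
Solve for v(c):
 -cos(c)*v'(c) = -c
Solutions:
 v(c) = C1 + Integral(c/cos(c), c)


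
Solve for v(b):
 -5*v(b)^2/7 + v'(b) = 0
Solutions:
 v(b) = -7/(C1 + 5*b)


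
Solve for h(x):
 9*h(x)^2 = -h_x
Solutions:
 h(x) = 1/(C1 + 9*x)


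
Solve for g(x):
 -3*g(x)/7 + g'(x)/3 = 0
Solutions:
 g(x) = C1*exp(9*x/7)


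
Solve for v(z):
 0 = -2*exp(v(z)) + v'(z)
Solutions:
 v(z) = log(-1/(C1 + 2*z))


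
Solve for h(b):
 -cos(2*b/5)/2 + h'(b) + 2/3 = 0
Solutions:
 h(b) = C1 - 2*b/3 + 5*sin(2*b/5)/4


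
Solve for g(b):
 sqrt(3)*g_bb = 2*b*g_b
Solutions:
 g(b) = C1 + C2*erfi(3^(3/4)*b/3)


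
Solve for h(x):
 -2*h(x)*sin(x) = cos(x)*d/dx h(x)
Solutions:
 h(x) = C1*cos(x)^2


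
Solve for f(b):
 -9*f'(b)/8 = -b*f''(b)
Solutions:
 f(b) = C1 + C2*b^(17/8)


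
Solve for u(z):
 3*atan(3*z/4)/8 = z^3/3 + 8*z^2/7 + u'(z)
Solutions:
 u(z) = C1 - z^4/12 - 8*z^3/21 + 3*z*atan(3*z/4)/8 - log(9*z^2 + 16)/4


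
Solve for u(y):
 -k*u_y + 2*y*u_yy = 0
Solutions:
 u(y) = C1 + y^(re(k)/2 + 1)*(C2*sin(log(y)*Abs(im(k))/2) + C3*cos(log(y)*im(k)/2))


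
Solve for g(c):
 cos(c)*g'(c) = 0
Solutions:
 g(c) = C1


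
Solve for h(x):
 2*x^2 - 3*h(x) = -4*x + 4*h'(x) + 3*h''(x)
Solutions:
 h(x) = 2*x^2/3 - 4*x/9 + (C1*sin(sqrt(5)*x/3) + C2*cos(sqrt(5)*x/3))*exp(-2*x/3) - 20/27


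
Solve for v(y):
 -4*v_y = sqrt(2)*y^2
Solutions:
 v(y) = C1 - sqrt(2)*y^3/12


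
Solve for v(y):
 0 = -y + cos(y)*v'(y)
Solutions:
 v(y) = C1 + Integral(y/cos(y), y)


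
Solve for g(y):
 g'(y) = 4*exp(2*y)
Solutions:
 g(y) = C1 + 2*exp(2*y)


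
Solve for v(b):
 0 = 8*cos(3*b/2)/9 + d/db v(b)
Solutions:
 v(b) = C1 - 16*sin(3*b/2)/27


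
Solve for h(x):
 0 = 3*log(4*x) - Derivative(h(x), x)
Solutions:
 h(x) = C1 + 3*x*log(x) - 3*x + x*log(64)


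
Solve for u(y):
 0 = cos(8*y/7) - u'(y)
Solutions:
 u(y) = C1 + 7*sin(8*y/7)/8


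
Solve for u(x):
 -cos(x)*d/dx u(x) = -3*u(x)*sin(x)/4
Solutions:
 u(x) = C1/cos(x)^(3/4)


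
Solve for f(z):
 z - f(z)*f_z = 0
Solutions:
 f(z) = -sqrt(C1 + z^2)
 f(z) = sqrt(C1 + z^2)


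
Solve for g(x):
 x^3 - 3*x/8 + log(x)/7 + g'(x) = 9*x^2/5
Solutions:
 g(x) = C1 - x^4/4 + 3*x^3/5 + 3*x^2/16 - x*log(x)/7 + x/7


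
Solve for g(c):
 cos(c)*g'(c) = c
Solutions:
 g(c) = C1 + Integral(c/cos(c), c)


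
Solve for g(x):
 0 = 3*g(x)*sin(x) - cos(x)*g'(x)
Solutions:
 g(x) = C1/cos(x)^3


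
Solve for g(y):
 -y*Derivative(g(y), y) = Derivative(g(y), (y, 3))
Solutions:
 g(y) = C1 + Integral(C2*airyai(-y) + C3*airybi(-y), y)


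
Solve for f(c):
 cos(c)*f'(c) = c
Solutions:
 f(c) = C1 + Integral(c/cos(c), c)


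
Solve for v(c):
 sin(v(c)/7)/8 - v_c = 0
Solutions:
 -c/8 + 7*log(cos(v(c)/7) - 1)/2 - 7*log(cos(v(c)/7) + 1)/2 = C1


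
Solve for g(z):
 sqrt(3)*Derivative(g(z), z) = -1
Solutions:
 g(z) = C1 - sqrt(3)*z/3


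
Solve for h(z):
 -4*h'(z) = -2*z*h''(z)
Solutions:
 h(z) = C1 + C2*z^3


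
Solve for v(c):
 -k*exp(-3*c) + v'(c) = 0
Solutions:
 v(c) = C1 - k*exp(-3*c)/3


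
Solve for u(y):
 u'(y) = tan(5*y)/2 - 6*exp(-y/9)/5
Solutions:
 u(y) = C1 + log(tan(5*y)^2 + 1)/20 + 54*exp(-y/9)/5


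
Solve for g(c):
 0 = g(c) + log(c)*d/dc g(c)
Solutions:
 g(c) = C1*exp(-li(c))


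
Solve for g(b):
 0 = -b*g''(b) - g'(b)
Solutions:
 g(b) = C1 + C2*log(b)


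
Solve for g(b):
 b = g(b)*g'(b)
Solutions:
 g(b) = -sqrt(C1 + b^2)
 g(b) = sqrt(C1 + b^2)


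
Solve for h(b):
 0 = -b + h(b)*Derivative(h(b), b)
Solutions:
 h(b) = -sqrt(C1 + b^2)
 h(b) = sqrt(C1 + b^2)


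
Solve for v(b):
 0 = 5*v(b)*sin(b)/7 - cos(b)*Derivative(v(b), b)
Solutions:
 v(b) = C1/cos(b)^(5/7)


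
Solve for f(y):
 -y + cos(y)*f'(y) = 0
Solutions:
 f(y) = C1 + Integral(y/cos(y), y)


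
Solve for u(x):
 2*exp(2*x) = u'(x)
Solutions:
 u(x) = C1 + exp(2*x)


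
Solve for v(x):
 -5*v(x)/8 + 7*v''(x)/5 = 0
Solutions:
 v(x) = C1*exp(-5*sqrt(14)*x/28) + C2*exp(5*sqrt(14)*x/28)


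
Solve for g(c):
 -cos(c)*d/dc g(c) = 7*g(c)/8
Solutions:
 g(c) = C1*(sin(c) - 1)^(7/16)/(sin(c) + 1)^(7/16)


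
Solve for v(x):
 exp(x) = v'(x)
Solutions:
 v(x) = C1 + exp(x)


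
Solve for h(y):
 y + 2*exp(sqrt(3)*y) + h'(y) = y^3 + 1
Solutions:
 h(y) = C1 + y^4/4 - y^2/2 + y - 2*sqrt(3)*exp(sqrt(3)*y)/3


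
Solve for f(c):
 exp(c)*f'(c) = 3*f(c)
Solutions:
 f(c) = C1*exp(-3*exp(-c))


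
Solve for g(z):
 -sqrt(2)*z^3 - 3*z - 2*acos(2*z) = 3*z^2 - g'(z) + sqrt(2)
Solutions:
 g(z) = C1 + sqrt(2)*z^4/4 + z^3 + 3*z^2/2 + 2*z*acos(2*z) + sqrt(2)*z - sqrt(1 - 4*z^2)


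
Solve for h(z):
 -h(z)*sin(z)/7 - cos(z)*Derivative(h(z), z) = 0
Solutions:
 h(z) = C1*cos(z)^(1/7)


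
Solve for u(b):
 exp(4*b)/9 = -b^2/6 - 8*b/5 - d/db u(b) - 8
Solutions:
 u(b) = C1 - b^3/18 - 4*b^2/5 - 8*b - exp(4*b)/36


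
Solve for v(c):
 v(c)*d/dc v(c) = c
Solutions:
 v(c) = -sqrt(C1 + c^2)
 v(c) = sqrt(C1 + c^2)


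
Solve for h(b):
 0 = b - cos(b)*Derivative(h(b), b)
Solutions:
 h(b) = C1 + Integral(b/cos(b), b)


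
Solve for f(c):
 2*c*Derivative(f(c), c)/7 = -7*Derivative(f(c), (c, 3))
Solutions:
 f(c) = C1 + Integral(C2*airyai(-14^(1/3)*c/7) + C3*airybi(-14^(1/3)*c/7), c)


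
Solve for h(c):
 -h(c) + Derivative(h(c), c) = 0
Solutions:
 h(c) = C1*exp(c)


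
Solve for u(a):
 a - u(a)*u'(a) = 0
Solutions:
 u(a) = -sqrt(C1 + a^2)
 u(a) = sqrt(C1 + a^2)


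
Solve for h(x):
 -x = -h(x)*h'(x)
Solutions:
 h(x) = -sqrt(C1 + x^2)
 h(x) = sqrt(C1 + x^2)


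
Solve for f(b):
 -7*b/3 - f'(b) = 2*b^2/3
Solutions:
 f(b) = C1 - 2*b^3/9 - 7*b^2/6


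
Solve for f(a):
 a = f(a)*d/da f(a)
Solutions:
 f(a) = -sqrt(C1 + a^2)
 f(a) = sqrt(C1 + a^2)


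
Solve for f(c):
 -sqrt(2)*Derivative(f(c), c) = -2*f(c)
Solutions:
 f(c) = C1*exp(sqrt(2)*c)


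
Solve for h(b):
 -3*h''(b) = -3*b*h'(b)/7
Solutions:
 h(b) = C1 + C2*erfi(sqrt(14)*b/14)


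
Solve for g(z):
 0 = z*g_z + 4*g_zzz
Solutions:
 g(z) = C1 + Integral(C2*airyai(-2^(1/3)*z/2) + C3*airybi(-2^(1/3)*z/2), z)


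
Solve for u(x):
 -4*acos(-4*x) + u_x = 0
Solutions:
 u(x) = C1 + 4*x*acos(-4*x) + sqrt(1 - 16*x^2)


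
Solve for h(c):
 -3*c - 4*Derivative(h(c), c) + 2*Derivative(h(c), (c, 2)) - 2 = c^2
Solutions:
 h(c) = C1 + C2*exp(2*c) - c^3/12 - c^2/2 - c


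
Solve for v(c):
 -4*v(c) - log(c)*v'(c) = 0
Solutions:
 v(c) = C1*exp(-4*li(c))


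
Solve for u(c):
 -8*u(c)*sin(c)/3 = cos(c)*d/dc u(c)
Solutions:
 u(c) = C1*cos(c)^(8/3)


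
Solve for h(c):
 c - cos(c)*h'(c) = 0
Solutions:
 h(c) = C1 + Integral(c/cos(c), c)


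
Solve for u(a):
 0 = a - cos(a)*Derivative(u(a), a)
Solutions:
 u(a) = C1 + Integral(a/cos(a), a)


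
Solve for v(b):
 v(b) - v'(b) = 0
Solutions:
 v(b) = C1*exp(b)


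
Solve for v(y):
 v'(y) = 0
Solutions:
 v(y) = C1


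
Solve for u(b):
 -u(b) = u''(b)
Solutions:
 u(b) = C1*sin(b) + C2*cos(b)


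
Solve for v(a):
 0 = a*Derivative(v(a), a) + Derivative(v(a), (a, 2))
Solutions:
 v(a) = C1 + C2*erf(sqrt(2)*a/2)


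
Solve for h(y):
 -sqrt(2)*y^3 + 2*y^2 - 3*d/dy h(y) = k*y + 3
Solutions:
 h(y) = C1 - k*y^2/6 - sqrt(2)*y^4/12 + 2*y^3/9 - y


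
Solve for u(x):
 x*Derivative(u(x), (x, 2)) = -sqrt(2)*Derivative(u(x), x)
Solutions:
 u(x) = C1 + C2*x^(1 - sqrt(2))


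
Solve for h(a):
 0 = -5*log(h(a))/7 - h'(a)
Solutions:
 li(h(a)) = C1 - 5*a/7


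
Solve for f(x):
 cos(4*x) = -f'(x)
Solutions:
 f(x) = C1 - sin(4*x)/4


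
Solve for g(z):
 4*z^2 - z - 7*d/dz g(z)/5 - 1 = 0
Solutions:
 g(z) = C1 + 20*z^3/21 - 5*z^2/14 - 5*z/7


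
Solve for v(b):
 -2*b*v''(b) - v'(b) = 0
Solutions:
 v(b) = C1 + C2*sqrt(b)


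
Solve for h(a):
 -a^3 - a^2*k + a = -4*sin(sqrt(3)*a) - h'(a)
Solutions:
 h(a) = C1 + a^4/4 + a^3*k/3 - a^2/2 + 4*sqrt(3)*cos(sqrt(3)*a)/3


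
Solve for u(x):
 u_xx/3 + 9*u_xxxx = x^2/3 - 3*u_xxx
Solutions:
 u(x) = C1 + C2*x + x^4/12 - 3*x^3 + 54*x^2 + (C3*sin(sqrt(3)*x/18) + C4*cos(sqrt(3)*x/18))*exp(-x/6)


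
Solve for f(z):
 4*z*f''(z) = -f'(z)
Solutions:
 f(z) = C1 + C2*z^(3/4)


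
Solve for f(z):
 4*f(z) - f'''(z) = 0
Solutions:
 f(z) = C3*exp(2^(2/3)*z) + (C1*sin(2^(2/3)*sqrt(3)*z/2) + C2*cos(2^(2/3)*sqrt(3)*z/2))*exp(-2^(2/3)*z/2)


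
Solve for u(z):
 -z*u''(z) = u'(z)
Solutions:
 u(z) = C1 + C2*log(z)


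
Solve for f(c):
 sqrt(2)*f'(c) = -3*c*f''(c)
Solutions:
 f(c) = C1 + C2*c^(1 - sqrt(2)/3)


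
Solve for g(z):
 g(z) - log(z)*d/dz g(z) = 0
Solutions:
 g(z) = C1*exp(li(z))


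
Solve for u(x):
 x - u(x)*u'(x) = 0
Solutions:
 u(x) = -sqrt(C1 + x^2)
 u(x) = sqrt(C1 + x^2)


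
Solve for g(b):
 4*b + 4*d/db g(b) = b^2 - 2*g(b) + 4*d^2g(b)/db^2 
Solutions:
 g(b) = C1*exp(b*(1 - sqrt(3))/2) + C2*exp(b*(1 + sqrt(3))/2) + b^2/2 - 4*b + 10


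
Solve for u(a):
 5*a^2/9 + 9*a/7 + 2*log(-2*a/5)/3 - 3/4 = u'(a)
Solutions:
 u(a) = C1 + 5*a^3/27 + 9*a^2/14 + 2*a*log(-a)/3 + a*(-17 - 8*log(5) + 8*log(2))/12


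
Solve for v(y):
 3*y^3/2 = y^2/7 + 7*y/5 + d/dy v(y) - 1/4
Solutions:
 v(y) = C1 + 3*y^4/8 - y^3/21 - 7*y^2/10 + y/4


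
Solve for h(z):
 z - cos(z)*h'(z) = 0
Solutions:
 h(z) = C1 + Integral(z/cos(z), z)


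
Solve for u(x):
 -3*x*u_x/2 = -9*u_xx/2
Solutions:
 u(x) = C1 + C2*erfi(sqrt(6)*x/6)


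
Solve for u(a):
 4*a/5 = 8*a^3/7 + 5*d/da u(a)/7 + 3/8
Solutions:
 u(a) = C1 - 2*a^4/5 + 14*a^2/25 - 21*a/40


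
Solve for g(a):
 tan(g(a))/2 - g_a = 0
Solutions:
 g(a) = pi - asin(C1*exp(a/2))
 g(a) = asin(C1*exp(a/2))


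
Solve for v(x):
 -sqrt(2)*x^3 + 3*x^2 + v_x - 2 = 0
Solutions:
 v(x) = C1 + sqrt(2)*x^4/4 - x^3 + 2*x


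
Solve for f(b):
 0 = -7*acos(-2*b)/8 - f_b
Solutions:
 f(b) = C1 - 7*b*acos(-2*b)/8 - 7*sqrt(1 - 4*b^2)/16


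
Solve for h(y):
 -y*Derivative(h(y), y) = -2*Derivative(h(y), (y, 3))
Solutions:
 h(y) = C1 + Integral(C2*airyai(2^(2/3)*y/2) + C3*airybi(2^(2/3)*y/2), y)


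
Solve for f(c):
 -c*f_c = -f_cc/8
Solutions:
 f(c) = C1 + C2*erfi(2*c)


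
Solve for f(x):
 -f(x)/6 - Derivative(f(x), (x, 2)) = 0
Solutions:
 f(x) = C1*sin(sqrt(6)*x/6) + C2*cos(sqrt(6)*x/6)


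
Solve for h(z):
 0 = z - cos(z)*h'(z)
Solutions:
 h(z) = C1 + Integral(z/cos(z), z)


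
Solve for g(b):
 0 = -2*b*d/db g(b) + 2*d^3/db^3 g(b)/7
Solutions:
 g(b) = C1 + Integral(C2*airyai(7^(1/3)*b) + C3*airybi(7^(1/3)*b), b)


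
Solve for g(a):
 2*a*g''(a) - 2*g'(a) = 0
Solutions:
 g(a) = C1 + C2*a^2


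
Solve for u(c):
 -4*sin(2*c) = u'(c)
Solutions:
 u(c) = C1 + 2*cos(2*c)


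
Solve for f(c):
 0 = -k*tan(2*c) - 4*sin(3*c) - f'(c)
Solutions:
 f(c) = C1 + k*log(cos(2*c))/2 + 4*cos(3*c)/3


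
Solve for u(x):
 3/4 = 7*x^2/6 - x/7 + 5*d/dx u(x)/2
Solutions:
 u(x) = C1 - 7*x^3/45 + x^2/35 + 3*x/10


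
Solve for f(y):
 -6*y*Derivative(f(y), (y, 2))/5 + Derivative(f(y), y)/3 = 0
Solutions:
 f(y) = C1 + C2*y^(23/18)


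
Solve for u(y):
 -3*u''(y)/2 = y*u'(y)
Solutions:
 u(y) = C1 + C2*erf(sqrt(3)*y/3)


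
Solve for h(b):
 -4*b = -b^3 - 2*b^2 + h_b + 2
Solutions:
 h(b) = C1 + b^4/4 + 2*b^3/3 - 2*b^2 - 2*b


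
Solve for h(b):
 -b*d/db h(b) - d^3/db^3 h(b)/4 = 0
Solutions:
 h(b) = C1 + Integral(C2*airyai(-2^(2/3)*b) + C3*airybi(-2^(2/3)*b), b)


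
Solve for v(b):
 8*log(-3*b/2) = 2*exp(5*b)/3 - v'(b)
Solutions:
 v(b) = C1 - 8*b*log(-b) + 8*b*(-log(3) + log(2) + 1) + 2*exp(5*b)/15


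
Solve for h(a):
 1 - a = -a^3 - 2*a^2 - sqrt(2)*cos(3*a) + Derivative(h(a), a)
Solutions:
 h(a) = C1 + a^4/4 + 2*a^3/3 - a^2/2 + a + sqrt(2)*sin(3*a)/3


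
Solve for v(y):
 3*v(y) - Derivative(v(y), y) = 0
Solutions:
 v(y) = C1*exp(3*y)


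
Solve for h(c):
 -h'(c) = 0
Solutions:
 h(c) = C1


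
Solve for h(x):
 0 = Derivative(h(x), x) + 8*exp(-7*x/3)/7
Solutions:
 h(x) = C1 + 24*exp(-7*x/3)/49


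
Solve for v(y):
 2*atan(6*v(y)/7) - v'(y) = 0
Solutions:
 Integral(1/atan(6*_y/7), (_y, v(y))) = C1 + 2*y


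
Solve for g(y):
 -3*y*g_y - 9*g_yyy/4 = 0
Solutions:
 g(y) = C1 + Integral(C2*airyai(-6^(2/3)*y/3) + C3*airybi(-6^(2/3)*y/3), y)


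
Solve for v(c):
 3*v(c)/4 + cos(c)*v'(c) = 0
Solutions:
 v(c) = C1*(sin(c) - 1)^(3/8)/(sin(c) + 1)^(3/8)


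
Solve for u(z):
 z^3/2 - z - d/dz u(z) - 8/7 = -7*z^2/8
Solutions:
 u(z) = C1 + z^4/8 + 7*z^3/24 - z^2/2 - 8*z/7


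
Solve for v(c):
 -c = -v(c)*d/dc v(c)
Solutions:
 v(c) = -sqrt(C1 + c^2)
 v(c) = sqrt(C1 + c^2)


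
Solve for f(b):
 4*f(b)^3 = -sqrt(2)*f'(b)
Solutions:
 f(b) = -sqrt(2)*sqrt(-1/(C1 - 2*sqrt(2)*b))/2
 f(b) = sqrt(2)*sqrt(-1/(C1 - 2*sqrt(2)*b))/2


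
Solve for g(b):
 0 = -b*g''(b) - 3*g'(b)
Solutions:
 g(b) = C1 + C2/b^2


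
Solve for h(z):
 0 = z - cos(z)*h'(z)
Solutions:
 h(z) = C1 + Integral(z/cos(z), z)


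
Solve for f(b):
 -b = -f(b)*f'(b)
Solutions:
 f(b) = -sqrt(C1 + b^2)
 f(b) = sqrt(C1 + b^2)


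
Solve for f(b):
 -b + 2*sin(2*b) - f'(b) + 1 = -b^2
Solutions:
 f(b) = C1 + b^3/3 - b^2/2 + b - cos(2*b)


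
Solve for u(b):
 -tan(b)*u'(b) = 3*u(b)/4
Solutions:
 u(b) = C1/sin(b)^(3/4)


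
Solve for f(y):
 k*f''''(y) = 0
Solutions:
 f(y) = C1 + C2*y + C3*y^2 + C4*y^3


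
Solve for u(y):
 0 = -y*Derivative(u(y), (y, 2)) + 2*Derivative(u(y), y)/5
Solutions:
 u(y) = C1 + C2*y^(7/5)


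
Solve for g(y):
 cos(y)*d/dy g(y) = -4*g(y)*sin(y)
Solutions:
 g(y) = C1*cos(y)^4


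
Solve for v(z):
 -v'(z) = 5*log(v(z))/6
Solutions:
 li(v(z)) = C1 - 5*z/6


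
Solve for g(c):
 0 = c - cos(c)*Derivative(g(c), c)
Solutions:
 g(c) = C1 + Integral(c/cos(c), c)


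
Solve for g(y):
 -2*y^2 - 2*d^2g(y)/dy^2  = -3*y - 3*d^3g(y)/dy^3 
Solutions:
 g(y) = C1 + C2*y + C3*exp(2*y/3) - y^4/12 - y^3/4 - 9*y^2/8


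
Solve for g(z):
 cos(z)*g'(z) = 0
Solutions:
 g(z) = C1


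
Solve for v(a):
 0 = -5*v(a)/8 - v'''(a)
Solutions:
 v(a) = C3*exp(-5^(1/3)*a/2) + (C1*sin(sqrt(3)*5^(1/3)*a/4) + C2*cos(sqrt(3)*5^(1/3)*a/4))*exp(5^(1/3)*a/4)


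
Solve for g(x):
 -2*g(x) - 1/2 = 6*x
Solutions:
 g(x) = -3*x - 1/4


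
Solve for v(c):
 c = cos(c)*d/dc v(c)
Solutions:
 v(c) = C1 + Integral(c/cos(c), c)


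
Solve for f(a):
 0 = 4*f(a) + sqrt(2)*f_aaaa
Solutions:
 f(a) = (C1*sin(2^(7/8)*a/2) + C2*cos(2^(7/8)*a/2))*exp(-2^(7/8)*a/2) + (C3*sin(2^(7/8)*a/2) + C4*cos(2^(7/8)*a/2))*exp(2^(7/8)*a/2)


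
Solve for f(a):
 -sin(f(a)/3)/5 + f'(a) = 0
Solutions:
 -a/5 + 3*log(cos(f(a)/3) - 1)/2 - 3*log(cos(f(a)/3) + 1)/2 = C1


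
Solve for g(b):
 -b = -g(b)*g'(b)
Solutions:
 g(b) = -sqrt(C1 + b^2)
 g(b) = sqrt(C1 + b^2)


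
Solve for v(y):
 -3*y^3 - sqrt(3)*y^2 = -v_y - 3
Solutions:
 v(y) = C1 + 3*y^4/4 + sqrt(3)*y^3/3 - 3*y


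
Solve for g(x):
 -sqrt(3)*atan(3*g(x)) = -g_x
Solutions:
 Integral(1/atan(3*_y), (_y, g(x))) = C1 + sqrt(3)*x


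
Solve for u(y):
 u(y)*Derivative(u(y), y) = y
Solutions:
 u(y) = -sqrt(C1 + y^2)
 u(y) = sqrt(C1 + y^2)


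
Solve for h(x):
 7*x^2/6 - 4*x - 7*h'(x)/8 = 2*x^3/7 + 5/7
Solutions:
 h(x) = C1 - 4*x^4/49 + 4*x^3/9 - 16*x^2/7 - 40*x/49


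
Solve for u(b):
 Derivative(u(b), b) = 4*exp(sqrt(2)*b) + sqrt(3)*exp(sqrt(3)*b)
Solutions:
 u(b) = C1 + 2*sqrt(2)*exp(sqrt(2)*b) + exp(sqrt(3)*b)


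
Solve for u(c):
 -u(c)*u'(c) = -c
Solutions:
 u(c) = -sqrt(C1 + c^2)
 u(c) = sqrt(C1 + c^2)


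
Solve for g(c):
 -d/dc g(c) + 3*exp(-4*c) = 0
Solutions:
 g(c) = C1 - 3*exp(-4*c)/4


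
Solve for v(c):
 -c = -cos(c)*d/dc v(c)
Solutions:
 v(c) = C1 + Integral(c/cos(c), c)


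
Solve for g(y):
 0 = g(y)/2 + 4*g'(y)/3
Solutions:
 g(y) = C1*exp(-3*y/8)


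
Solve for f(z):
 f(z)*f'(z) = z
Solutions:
 f(z) = -sqrt(C1 + z^2)
 f(z) = sqrt(C1 + z^2)


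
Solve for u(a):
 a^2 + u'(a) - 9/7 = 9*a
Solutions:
 u(a) = C1 - a^3/3 + 9*a^2/2 + 9*a/7


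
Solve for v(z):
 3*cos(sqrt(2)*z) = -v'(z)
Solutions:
 v(z) = C1 - 3*sqrt(2)*sin(sqrt(2)*z)/2


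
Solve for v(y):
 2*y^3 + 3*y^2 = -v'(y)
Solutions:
 v(y) = C1 - y^4/2 - y^3


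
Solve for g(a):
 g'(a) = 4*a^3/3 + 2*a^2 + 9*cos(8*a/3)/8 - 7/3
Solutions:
 g(a) = C1 + a^4/3 + 2*a^3/3 - 7*a/3 + 27*sin(8*a/3)/64


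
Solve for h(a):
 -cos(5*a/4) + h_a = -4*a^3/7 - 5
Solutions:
 h(a) = C1 - a^4/7 - 5*a + 4*sin(5*a/4)/5


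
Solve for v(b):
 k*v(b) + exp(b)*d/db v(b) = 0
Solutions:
 v(b) = C1*exp(k*exp(-b))


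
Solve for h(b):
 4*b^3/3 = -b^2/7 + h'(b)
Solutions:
 h(b) = C1 + b^4/3 + b^3/21


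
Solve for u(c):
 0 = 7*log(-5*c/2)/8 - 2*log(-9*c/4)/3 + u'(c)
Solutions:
 u(c) = C1 - 5*c*log(-c)/24 + c*(-21*log(5) - 11*log(2) + 5 + 32*log(3))/24


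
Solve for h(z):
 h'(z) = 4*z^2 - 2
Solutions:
 h(z) = C1 + 4*z^3/3 - 2*z


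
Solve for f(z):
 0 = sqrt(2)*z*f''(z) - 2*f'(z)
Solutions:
 f(z) = C1 + C2*z^(1 + sqrt(2))


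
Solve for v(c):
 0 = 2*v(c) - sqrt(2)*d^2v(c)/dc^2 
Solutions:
 v(c) = C1*exp(-2^(1/4)*c) + C2*exp(2^(1/4)*c)


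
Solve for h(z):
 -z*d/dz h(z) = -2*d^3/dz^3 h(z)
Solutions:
 h(z) = C1 + Integral(C2*airyai(2^(2/3)*z/2) + C3*airybi(2^(2/3)*z/2), z)


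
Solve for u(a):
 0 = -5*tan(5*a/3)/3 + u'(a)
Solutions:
 u(a) = C1 - log(cos(5*a/3))


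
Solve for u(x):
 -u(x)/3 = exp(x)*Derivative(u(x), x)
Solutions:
 u(x) = C1*exp(exp(-x)/3)


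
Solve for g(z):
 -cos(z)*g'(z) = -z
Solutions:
 g(z) = C1 + Integral(z/cos(z), z)


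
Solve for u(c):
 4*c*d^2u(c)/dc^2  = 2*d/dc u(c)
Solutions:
 u(c) = C1 + C2*c^(3/2)


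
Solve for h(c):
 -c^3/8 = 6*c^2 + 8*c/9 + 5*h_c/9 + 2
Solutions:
 h(c) = C1 - 9*c^4/160 - 18*c^3/5 - 4*c^2/5 - 18*c/5


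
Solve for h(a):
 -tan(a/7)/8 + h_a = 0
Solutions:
 h(a) = C1 - 7*log(cos(a/7))/8


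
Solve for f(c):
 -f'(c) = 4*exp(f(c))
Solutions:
 f(c) = log(1/(C1 + 4*c))


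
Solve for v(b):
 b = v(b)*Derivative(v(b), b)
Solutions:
 v(b) = -sqrt(C1 + b^2)
 v(b) = sqrt(C1 + b^2)


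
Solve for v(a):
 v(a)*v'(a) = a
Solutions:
 v(a) = -sqrt(C1 + a^2)
 v(a) = sqrt(C1 + a^2)


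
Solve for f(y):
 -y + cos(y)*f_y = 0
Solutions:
 f(y) = C1 + Integral(y/cos(y), y)


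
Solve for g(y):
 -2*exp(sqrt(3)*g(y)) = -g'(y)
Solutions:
 g(y) = sqrt(3)*(2*log(-1/(C1 + 2*y)) - log(3))/6


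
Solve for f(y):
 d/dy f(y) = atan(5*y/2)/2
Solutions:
 f(y) = C1 + y*atan(5*y/2)/2 - log(25*y^2 + 4)/10


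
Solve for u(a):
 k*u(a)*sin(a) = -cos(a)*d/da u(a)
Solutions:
 u(a) = C1*exp(k*log(cos(a)))


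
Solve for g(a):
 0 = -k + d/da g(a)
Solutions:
 g(a) = C1 + a*k


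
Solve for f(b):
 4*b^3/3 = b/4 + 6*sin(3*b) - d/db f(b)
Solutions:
 f(b) = C1 - b^4/3 + b^2/8 - 2*cos(3*b)


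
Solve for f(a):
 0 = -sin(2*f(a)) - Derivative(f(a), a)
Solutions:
 f(a) = pi - acos((-C1 - exp(4*a))/(C1 - exp(4*a)))/2
 f(a) = acos((-C1 - exp(4*a))/(C1 - exp(4*a)))/2


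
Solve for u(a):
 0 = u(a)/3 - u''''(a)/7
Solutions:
 u(a) = C1*exp(-3^(3/4)*7^(1/4)*a/3) + C2*exp(3^(3/4)*7^(1/4)*a/3) + C3*sin(3^(3/4)*7^(1/4)*a/3) + C4*cos(3^(3/4)*7^(1/4)*a/3)


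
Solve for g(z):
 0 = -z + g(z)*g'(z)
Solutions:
 g(z) = -sqrt(C1 + z^2)
 g(z) = sqrt(C1 + z^2)


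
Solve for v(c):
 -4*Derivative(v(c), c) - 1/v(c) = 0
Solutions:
 v(c) = -sqrt(C1 - 2*c)/2
 v(c) = sqrt(C1 - 2*c)/2


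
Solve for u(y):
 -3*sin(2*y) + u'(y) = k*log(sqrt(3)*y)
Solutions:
 u(y) = C1 + k*y*(log(y) - 1) + k*y*log(3)/2 - 3*cos(2*y)/2


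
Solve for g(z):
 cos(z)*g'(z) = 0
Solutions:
 g(z) = C1


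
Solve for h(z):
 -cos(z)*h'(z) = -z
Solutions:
 h(z) = C1 + Integral(z/cos(z), z)


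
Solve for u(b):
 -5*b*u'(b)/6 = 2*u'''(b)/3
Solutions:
 u(b) = C1 + Integral(C2*airyai(-10^(1/3)*b/2) + C3*airybi(-10^(1/3)*b/2), b)


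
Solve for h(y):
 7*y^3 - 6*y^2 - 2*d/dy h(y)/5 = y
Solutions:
 h(y) = C1 + 35*y^4/8 - 5*y^3 - 5*y^2/4


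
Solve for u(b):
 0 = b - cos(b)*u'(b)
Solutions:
 u(b) = C1 + Integral(b/cos(b), b)


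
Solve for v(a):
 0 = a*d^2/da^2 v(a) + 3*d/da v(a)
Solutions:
 v(a) = C1 + C2/a^2


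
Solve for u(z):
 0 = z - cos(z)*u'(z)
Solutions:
 u(z) = C1 + Integral(z/cos(z), z)


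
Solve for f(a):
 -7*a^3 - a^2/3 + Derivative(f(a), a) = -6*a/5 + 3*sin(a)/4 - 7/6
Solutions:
 f(a) = C1 + 7*a^4/4 + a^3/9 - 3*a^2/5 - 7*a/6 - 3*cos(a)/4


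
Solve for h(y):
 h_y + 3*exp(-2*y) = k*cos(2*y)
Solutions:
 h(y) = C1 + k*sin(2*y)/2 + 3*exp(-2*y)/2


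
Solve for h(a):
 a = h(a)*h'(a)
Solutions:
 h(a) = -sqrt(C1 + a^2)
 h(a) = sqrt(C1 + a^2)


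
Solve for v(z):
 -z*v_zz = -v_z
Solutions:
 v(z) = C1 + C2*z^2


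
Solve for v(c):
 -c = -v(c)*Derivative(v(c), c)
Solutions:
 v(c) = -sqrt(C1 + c^2)
 v(c) = sqrt(C1 + c^2)


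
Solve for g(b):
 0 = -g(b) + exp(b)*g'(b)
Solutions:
 g(b) = C1*exp(-exp(-b))


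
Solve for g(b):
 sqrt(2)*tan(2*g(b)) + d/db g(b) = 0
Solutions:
 g(b) = -asin(C1*exp(-2*sqrt(2)*b))/2 + pi/2
 g(b) = asin(C1*exp(-2*sqrt(2)*b))/2


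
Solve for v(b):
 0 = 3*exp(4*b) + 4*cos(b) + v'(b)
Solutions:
 v(b) = C1 - 3*exp(4*b)/4 - 4*sin(b)


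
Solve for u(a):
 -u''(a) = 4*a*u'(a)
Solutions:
 u(a) = C1 + C2*erf(sqrt(2)*a)


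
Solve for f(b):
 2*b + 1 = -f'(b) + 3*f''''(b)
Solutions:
 f(b) = C1 + C4*exp(3^(2/3)*b/3) - b^2 - b + (C2*sin(3^(1/6)*b/2) + C3*cos(3^(1/6)*b/2))*exp(-3^(2/3)*b/6)


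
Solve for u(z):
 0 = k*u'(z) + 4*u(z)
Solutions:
 u(z) = C1*exp(-4*z/k)


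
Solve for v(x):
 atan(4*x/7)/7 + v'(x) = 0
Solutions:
 v(x) = C1 - x*atan(4*x/7)/7 + log(16*x^2 + 49)/8


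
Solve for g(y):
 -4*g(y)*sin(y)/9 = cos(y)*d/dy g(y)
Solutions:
 g(y) = C1*cos(y)^(4/9)


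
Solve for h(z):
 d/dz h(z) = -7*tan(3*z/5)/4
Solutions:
 h(z) = C1 + 35*log(cos(3*z/5))/12


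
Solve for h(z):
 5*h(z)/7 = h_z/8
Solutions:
 h(z) = C1*exp(40*z/7)


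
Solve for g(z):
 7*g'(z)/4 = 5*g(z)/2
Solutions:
 g(z) = C1*exp(10*z/7)


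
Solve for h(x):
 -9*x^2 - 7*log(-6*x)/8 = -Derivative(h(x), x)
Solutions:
 h(x) = C1 + 3*x^3 + 7*x*log(-x)/8 + 7*x*(-1 + log(6))/8


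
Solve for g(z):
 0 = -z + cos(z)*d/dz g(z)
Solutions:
 g(z) = C1 + Integral(z/cos(z), z)


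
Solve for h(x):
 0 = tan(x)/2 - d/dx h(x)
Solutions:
 h(x) = C1 - log(cos(x))/2


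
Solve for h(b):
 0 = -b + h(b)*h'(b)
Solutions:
 h(b) = -sqrt(C1 + b^2)
 h(b) = sqrt(C1 + b^2)


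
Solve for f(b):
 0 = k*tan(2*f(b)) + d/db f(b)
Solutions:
 f(b) = -asin(C1*exp(-2*b*k))/2 + pi/2
 f(b) = asin(C1*exp(-2*b*k))/2


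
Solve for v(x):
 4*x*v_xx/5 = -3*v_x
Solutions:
 v(x) = C1 + C2/x^(11/4)


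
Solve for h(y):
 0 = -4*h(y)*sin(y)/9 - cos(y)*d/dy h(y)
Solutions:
 h(y) = C1*cos(y)^(4/9)


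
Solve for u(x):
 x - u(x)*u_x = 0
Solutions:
 u(x) = -sqrt(C1 + x^2)
 u(x) = sqrt(C1 + x^2)


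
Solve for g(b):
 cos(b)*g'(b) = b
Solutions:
 g(b) = C1 + Integral(b/cos(b), b)


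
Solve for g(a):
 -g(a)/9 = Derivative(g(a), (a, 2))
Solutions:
 g(a) = C1*sin(a/3) + C2*cos(a/3)


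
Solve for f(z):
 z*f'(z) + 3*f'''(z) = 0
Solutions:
 f(z) = C1 + Integral(C2*airyai(-3^(2/3)*z/3) + C3*airybi(-3^(2/3)*z/3), z)


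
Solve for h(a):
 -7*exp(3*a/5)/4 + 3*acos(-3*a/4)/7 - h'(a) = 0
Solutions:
 h(a) = C1 + 3*a*acos(-3*a/4)/7 + sqrt(16 - 9*a^2)/7 - 35*exp(3*a/5)/12


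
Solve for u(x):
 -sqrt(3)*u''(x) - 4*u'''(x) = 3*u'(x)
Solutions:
 u(x) = C1 + (C2*sin(3*sqrt(5)*x/8) + C3*cos(3*sqrt(5)*x/8))*exp(-sqrt(3)*x/8)


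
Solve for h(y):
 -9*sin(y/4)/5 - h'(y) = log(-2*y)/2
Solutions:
 h(y) = C1 - y*log(-y)/2 - y*log(2)/2 + y/2 + 36*cos(y/4)/5


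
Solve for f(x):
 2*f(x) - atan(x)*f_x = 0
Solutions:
 f(x) = C1*exp(2*Integral(1/atan(x), x))


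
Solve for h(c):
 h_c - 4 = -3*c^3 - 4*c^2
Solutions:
 h(c) = C1 - 3*c^4/4 - 4*c^3/3 + 4*c


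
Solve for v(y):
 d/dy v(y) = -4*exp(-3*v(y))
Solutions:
 v(y) = log(C1 - 12*y)/3
 v(y) = log((-3^(1/3) - 3^(5/6)*I)*(C1 - 4*y)^(1/3)/2)
 v(y) = log((-3^(1/3) + 3^(5/6)*I)*(C1 - 4*y)^(1/3)/2)


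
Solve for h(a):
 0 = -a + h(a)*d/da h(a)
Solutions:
 h(a) = -sqrt(C1 + a^2)
 h(a) = sqrt(C1 + a^2)


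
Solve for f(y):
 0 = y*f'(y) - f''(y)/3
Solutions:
 f(y) = C1 + C2*erfi(sqrt(6)*y/2)


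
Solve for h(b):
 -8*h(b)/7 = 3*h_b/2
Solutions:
 h(b) = C1*exp(-16*b/21)


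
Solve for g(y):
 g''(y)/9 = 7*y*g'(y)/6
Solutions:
 g(y) = C1 + C2*erfi(sqrt(21)*y/2)


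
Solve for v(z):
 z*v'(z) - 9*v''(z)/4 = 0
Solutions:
 v(z) = C1 + C2*erfi(sqrt(2)*z/3)


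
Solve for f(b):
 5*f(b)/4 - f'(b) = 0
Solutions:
 f(b) = C1*exp(5*b/4)


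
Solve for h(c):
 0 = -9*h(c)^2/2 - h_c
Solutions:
 h(c) = 2/(C1 + 9*c)


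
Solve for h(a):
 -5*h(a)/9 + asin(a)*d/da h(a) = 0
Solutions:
 h(a) = C1*exp(5*Integral(1/asin(a), a)/9)


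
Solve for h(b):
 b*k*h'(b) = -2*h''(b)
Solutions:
 h(b) = Piecewise((-sqrt(pi)*C1*erf(b*sqrt(k)/2)/sqrt(k) - C2, (k > 0) | (k < 0)), (-C1*b - C2, True))


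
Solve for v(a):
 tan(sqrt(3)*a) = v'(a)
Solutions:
 v(a) = C1 - sqrt(3)*log(cos(sqrt(3)*a))/3


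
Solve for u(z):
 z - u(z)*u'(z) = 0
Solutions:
 u(z) = -sqrt(C1 + z^2)
 u(z) = sqrt(C1 + z^2)


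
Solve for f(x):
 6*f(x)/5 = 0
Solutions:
 f(x) = 0


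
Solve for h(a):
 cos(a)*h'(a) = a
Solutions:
 h(a) = C1 + Integral(a/cos(a), a)


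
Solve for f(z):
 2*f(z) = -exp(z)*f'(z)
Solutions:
 f(z) = C1*exp(2*exp(-z))


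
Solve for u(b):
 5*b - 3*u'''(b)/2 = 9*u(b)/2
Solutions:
 u(b) = C3*exp(-3^(1/3)*b) + 10*b/9 + (C1*sin(3^(5/6)*b/2) + C2*cos(3^(5/6)*b/2))*exp(3^(1/3)*b/2)


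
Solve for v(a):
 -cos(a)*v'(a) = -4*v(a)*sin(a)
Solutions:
 v(a) = C1/cos(a)^4


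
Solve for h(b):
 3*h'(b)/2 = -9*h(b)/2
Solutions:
 h(b) = C1*exp(-3*b)


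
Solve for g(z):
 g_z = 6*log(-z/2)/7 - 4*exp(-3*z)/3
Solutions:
 g(z) = C1 + 6*z*log(-z)/7 + 6*z*(-1 - log(2))/7 + 4*exp(-3*z)/9


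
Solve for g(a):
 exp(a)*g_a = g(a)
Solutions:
 g(a) = C1*exp(-exp(-a))


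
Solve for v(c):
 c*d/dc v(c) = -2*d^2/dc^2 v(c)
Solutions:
 v(c) = C1 + C2*erf(c/2)


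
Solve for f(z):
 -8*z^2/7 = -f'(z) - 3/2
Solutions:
 f(z) = C1 + 8*z^3/21 - 3*z/2


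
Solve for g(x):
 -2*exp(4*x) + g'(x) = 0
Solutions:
 g(x) = C1 + exp(4*x)/2


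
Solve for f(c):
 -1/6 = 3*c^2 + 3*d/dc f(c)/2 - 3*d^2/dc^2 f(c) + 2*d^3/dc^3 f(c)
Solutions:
 f(c) = C1 - 2*c^3/3 - 4*c^2 - 97*c/9 + (C2*sin(sqrt(3)*c/4) + C3*cos(sqrt(3)*c/4))*exp(3*c/4)


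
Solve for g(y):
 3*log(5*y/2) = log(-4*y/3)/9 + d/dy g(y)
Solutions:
 g(y) = C1 + 26*y*log(y)/9 + y*(-26/9 - 29*log(2)/9 + log(3)/9 + 3*log(5) - I*pi/9)


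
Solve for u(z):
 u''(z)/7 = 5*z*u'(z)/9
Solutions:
 u(z) = C1 + C2*erfi(sqrt(70)*z/6)


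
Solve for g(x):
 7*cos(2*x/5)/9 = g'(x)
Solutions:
 g(x) = C1 + 35*sin(2*x/5)/18


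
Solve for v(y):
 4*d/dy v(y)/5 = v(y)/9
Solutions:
 v(y) = C1*exp(5*y/36)


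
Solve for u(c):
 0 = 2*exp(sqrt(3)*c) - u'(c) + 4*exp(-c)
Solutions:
 u(c) = C1 + 2*sqrt(3)*exp(sqrt(3)*c)/3 - 4*exp(-c)


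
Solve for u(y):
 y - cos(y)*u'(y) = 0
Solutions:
 u(y) = C1 + Integral(y/cos(y), y)


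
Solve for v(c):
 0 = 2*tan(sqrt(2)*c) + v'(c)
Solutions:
 v(c) = C1 + sqrt(2)*log(cos(sqrt(2)*c))


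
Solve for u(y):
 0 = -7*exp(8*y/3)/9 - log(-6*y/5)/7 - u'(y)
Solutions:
 u(y) = C1 - y*log(-y)/7 + y*(-log(6) + 1 + log(5))/7 - 7*exp(8*y/3)/24


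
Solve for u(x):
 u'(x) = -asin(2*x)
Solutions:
 u(x) = C1 - x*asin(2*x) - sqrt(1 - 4*x^2)/2


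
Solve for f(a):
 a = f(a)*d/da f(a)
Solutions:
 f(a) = -sqrt(C1 + a^2)
 f(a) = sqrt(C1 + a^2)


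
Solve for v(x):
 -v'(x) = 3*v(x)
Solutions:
 v(x) = C1*exp(-3*x)


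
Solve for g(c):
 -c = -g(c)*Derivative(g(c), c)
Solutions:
 g(c) = -sqrt(C1 + c^2)
 g(c) = sqrt(C1 + c^2)


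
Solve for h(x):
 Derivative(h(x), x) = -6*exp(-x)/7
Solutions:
 h(x) = C1 + 6*exp(-x)/7


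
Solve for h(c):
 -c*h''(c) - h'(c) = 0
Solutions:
 h(c) = C1 + C2*log(c)


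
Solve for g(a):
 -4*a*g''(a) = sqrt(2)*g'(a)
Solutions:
 g(a) = C1 + C2*a^(1 - sqrt(2)/4)


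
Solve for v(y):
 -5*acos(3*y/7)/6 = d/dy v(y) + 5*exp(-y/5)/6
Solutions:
 v(y) = C1 - 5*y*acos(3*y/7)/6 + 5*sqrt(49 - 9*y^2)/18 + 25*exp(-y/5)/6


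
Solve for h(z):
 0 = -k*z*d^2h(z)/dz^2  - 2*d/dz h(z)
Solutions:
 h(z) = C1 + z^(((re(k) - 2)*re(k) + im(k)^2)/(re(k)^2 + im(k)^2))*(C2*sin(2*log(z)*Abs(im(k))/(re(k)^2 + im(k)^2)) + C3*cos(2*log(z)*im(k)/(re(k)^2 + im(k)^2)))


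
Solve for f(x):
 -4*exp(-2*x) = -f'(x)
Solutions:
 f(x) = C1 - 2*exp(-2*x)


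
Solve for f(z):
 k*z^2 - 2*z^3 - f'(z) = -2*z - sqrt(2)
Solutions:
 f(z) = C1 + k*z^3/3 - z^4/2 + z^2 + sqrt(2)*z


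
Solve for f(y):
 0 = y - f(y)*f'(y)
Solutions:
 f(y) = -sqrt(C1 + y^2)
 f(y) = sqrt(C1 + y^2)


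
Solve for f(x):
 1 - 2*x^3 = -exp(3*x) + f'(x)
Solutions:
 f(x) = C1 - x^4/2 + x + exp(3*x)/3


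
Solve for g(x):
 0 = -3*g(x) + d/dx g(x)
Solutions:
 g(x) = C1*exp(3*x)


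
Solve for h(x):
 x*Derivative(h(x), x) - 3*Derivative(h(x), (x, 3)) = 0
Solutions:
 h(x) = C1 + Integral(C2*airyai(3^(2/3)*x/3) + C3*airybi(3^(2/3)*x/3), x)


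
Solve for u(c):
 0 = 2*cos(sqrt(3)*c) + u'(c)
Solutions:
 u(c) = C1 - 2*sqrt(3)*sin(sqrt(3)*c)/3


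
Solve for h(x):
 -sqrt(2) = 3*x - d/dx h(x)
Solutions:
 h(x) = C1 + 3*x^2/2 + sqrt(2)*x


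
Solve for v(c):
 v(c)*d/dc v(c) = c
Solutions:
 v(c) = -sqrt(C1 + c^2)
 v(c) = sqrt(C1 + c^2)


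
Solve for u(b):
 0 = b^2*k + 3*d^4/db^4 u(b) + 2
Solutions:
 u(b) = C1 + C2*b + C3*b^2 + C4*b^3 - b^6*k/1080 - b^4/36


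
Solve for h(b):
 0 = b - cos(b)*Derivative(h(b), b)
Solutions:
 h(b) = C1 + Integral(b/cos(b), b)


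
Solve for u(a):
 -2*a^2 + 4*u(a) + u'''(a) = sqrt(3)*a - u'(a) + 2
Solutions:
 u(a) = C1*exp(-3^(1/3)*a*(-(18 + sqrt(327))^(1/3) + 3^(1/3)/(18 + sqrt(327))^(1/3))/6)*sin(3^(1/6)*a*(3/(18 + sqrt(327))^(1/3) + 3^(2/3)*(18 + sqrt(327))^(1/3))/6) + C2*exp(-3^(1/3)*a*(-(18 + sqrt(327))^(1/3) + 3^(1/3)/(18 + sqrt(327))^(1/3))/6)*cos(3^(1/6)*a*(3/(18 + sqrt(327))^(1/3) + 3^(2/3)*(18 + sqrt(327))^(1/3))/6) + C3*exp(3^(1/3)*a*(-(18 + sqrt(327))^(1/3) + 3^(1/3)/(18 + sqrt(327))^(1/3))/3) + a^2/2 - a/4 + sqrt(3)*a/4 - sqrt(3)/16 + 9/16


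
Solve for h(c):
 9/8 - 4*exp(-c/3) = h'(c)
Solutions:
 h(c) = C1 + 9*c/8 + 12*exp(-c/3)


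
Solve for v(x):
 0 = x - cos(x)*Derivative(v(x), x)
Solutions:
 v(x) = C1 + Integral(x/cos(x), x)


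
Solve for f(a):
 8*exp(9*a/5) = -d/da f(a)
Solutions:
 f(a) = C1 - 40*exp(9*a/5)/9


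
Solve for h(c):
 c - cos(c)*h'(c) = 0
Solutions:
 h(c) = C1 + Integral(c/cos(c), c)


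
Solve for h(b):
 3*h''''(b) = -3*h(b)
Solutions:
 h(b) = (C1*sin(sqrt(2)*b/2) + C2*cos(sqrt(2)*b/2))*exp(-sqrt(2)*b/2) + (C3*sin(sqrt(2)*b/2) + C4*cos(sqrt(2)*b/2))*exp(sqrt(2)*b/2)


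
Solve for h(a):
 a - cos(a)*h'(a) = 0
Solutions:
 h(a) = C1 + Integral(a/cos(a), a)


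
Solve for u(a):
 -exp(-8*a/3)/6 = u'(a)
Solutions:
 u(a) = C1 + exp(-8*a/3)/16


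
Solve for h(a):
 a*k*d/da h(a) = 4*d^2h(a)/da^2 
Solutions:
 h(a) = Piecewise((-sqrt(2)*sqrt(pi)*C1*erf(sqrt(2)*a*sqrt(-k)/4)/sqrt(-k) - C2, (k > 0) | (k < 0)), (-C1*a - C2, True))


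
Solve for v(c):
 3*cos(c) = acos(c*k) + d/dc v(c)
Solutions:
 v(c) = C1 - Piecewise((c*acos(c*k) - sqrt(-c^2*k^2 + 1)/k, Ne(k, 0)), (pi*c/2, True)) + 3*sin(c)


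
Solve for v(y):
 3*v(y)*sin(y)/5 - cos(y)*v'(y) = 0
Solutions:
 v(y) = C1/cos(y)^(3/5)


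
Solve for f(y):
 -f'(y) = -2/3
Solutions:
 f(y) = C1 + 2*y/3


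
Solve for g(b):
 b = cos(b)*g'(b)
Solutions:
 g(b) = C1 + Integral(b/cos(b), b)


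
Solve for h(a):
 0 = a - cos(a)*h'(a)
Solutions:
 h(a) = C1 + Integral(a/cos(a), a)


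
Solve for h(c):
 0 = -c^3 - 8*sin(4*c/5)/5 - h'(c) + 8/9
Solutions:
 h(c) = C1 - c^4/4 + 8*c/9 + 2*cos(4*c/5)


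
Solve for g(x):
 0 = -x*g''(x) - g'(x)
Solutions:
 g(x) = C1 + C2*log(x)


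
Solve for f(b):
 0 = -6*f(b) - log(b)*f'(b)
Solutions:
 f(b) = C1*exp(-6*li(b))


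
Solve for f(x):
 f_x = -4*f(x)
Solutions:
 f(x) = C1*exp(-4*x)


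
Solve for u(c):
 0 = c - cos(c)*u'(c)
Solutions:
 u(c) = C1 + Integral(c/cos(c), c)


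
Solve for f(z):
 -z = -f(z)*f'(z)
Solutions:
 f(z) = -sqrt(C1 + z^2)
 f(z) = sqrt(C1 + z^2)


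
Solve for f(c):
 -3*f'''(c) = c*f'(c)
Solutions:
 f(c) = C1 + Integral(C2*airyai(-3^(2/3)*c/3) + C3*airybi(-3^(2/3)*c/3), c)


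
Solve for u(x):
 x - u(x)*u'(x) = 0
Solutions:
 u(x) = -sqrt(C1 + x^2)
 u(x) = sqrt(C1 + x^2)


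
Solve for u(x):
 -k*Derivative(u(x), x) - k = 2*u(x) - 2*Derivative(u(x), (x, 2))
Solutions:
 u(x) = C1*exp(x*(k - sqrt(k^2 + 16))/4) + C2*exp(x*(k + sqrt(k^2 + 16))/4) - k/2


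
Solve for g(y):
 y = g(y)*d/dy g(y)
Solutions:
 g(y) = -sqrt(C1 + y^2)
 g(y) = sqrt(C1 + y^2)


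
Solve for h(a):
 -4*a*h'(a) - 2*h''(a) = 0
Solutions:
 h(a) = C1 + C2*erf(a)


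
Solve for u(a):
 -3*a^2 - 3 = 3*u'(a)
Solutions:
 u(a) = C1 - a^3/3 - a


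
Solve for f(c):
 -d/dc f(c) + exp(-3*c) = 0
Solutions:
 f(c) = C1 - exp(-3*c)/3


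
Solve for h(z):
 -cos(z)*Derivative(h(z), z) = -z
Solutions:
 h(z) = C1 + Integral(z/cos(z), z)


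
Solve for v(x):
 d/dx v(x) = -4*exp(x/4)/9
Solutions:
 v(x) = C1 - 16*exp(x/4)/9


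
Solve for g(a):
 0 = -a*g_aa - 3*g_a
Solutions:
 g(a) = C1 + C2/a^2


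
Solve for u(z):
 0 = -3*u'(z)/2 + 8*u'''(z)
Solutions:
 u(z) = C1 + C2*exp(-sqrt(3)*z/4) + C3*exp(sqrt(3)*z/4)


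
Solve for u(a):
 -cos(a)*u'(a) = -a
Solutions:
 u(a) = C1 + Integral(a/cos(a), a)


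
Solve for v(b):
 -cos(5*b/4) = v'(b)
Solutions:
 v(b) = C1 - 4*sin(5*b/4)/5


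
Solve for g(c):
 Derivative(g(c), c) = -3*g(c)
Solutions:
 g(c) = C1*exp(-3*c)


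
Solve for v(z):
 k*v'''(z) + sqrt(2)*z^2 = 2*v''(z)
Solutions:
 v(z) = C1 + C2*z + C3*exp(2*z/k) + sqrt(2)*k^2*z^2/8 + sqrt(2)*k*z^3/12 + sqrt(2)*z^4/24


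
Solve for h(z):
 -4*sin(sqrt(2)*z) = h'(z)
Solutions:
 h(z) = C1 + 2*sqrt(2)*cos(sqrt(2)*z)


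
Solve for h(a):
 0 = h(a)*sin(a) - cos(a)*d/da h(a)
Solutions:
 h(a) = C1/cos(a)


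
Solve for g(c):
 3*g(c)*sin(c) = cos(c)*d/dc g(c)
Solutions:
 g(c) = C1/cos(c)^3


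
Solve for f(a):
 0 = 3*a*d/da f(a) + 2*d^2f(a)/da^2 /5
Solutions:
 f(a) = C1 + C2*erf(sqrt(15)*a/2)


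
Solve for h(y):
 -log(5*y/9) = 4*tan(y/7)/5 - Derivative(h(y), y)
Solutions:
 h(y) = C1 + y*log(y) - 2*y*log(3) - y + y*log(5) - 28*log(cos(y/7))/5


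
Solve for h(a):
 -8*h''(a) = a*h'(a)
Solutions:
 h(a) = C1 + C2*erf(a/4)


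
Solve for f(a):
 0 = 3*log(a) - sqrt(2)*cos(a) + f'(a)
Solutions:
 f(a) = C1 - 3*a*log(a) + 3*a + sqrt(2)*sin(a)


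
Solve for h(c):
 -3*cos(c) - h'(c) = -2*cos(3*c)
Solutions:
 h(c) = C1 - 3*sin(c) + 2*sin(3*c)/3


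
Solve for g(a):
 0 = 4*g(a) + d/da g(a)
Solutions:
 g(a) = C1*exp(-4*a)


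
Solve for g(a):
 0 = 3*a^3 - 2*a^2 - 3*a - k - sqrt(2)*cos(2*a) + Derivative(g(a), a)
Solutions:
 g(a) = C1 - 3*a^4/4 + 2*a^3/3 + 3*a^2/2 + a*k + sqrt(2)*sin(2*a)/2


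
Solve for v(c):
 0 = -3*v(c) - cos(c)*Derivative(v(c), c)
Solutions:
 v(c) = C1*(sin(c) - 1)^(3/2)/(sin(c) + 1)^(3/2)


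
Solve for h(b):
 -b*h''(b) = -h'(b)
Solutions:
 h(b) = C1 + C2*b^2


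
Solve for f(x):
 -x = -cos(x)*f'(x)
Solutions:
 f(x) = C1 + Integral(x/cos(x), x)


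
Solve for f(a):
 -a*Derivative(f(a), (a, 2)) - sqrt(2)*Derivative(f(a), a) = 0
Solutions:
 f(a) = C1 + C2*a^(1 - sqrt(2))


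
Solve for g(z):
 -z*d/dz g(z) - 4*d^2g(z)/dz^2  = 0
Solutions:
 g(z) = C1 + C2*erf(sqrt(2)*z/4)


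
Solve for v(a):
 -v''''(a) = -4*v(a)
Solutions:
 v(a) = C1*exp(-sqrt(2)*a) + C2*exp(sqrt(2)*a) + C3*sin(sqrt(2)*a) + C4*cos(sqrt(2)*a)


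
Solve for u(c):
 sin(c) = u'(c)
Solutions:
 u(c) = C1 - cos(c)


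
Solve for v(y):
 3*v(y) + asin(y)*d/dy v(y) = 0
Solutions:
 v(y) = C1*exp(-3*Integral(1/asin(y), y))


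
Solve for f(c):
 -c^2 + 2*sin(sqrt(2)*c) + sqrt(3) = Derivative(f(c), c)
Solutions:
 f(c) = C1 - c^3/3 + sqrt(3)*c - sqrt(2)*cos(sqrt(2)*c)


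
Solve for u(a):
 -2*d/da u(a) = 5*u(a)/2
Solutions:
 u(a) = C1*exp(-5*a/4)


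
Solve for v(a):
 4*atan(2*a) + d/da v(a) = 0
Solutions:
 v(a) = C1 - 4*a*atan(2*a) + log(4*a^2 + 1)


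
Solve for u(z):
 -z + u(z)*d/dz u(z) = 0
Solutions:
 u(z) = -sqrt(C1 + z^2)
 u(z) = sqrt(C1 + z^2)


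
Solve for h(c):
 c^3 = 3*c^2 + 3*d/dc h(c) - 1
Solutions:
 h(c) = C1 + c^4/12 - c^3/3 + c/3


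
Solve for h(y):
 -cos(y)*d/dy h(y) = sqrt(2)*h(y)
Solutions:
 h(y) = C1*(sin(y) - 1)^(sqrt(2)/2)/(sin(y) + 1)^(sqrt(2)/2)


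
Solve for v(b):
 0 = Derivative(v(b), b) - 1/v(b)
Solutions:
 v(b) = -sqrt(C1 + 2*b)
 v(b) = sqrt(C1 + 2*b)


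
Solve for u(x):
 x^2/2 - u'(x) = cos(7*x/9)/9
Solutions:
 u(x) = C1 + x^3/6 - sin(7*x/9)/7


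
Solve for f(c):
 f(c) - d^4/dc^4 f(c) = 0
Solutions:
 f(c) = C1*exp(-c) + C2*exp(c) + C3*sin(c) + C4*cos(c)


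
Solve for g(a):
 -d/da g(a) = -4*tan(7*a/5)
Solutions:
 g(a) = C1 - 20*log(cos(7*a/5))/7


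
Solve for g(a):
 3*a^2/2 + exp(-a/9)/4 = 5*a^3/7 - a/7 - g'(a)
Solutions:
 g(a) = C1 + 5*a^4/28 - a^3/2 - a^2/14 + 9*exp(-a/9)/4


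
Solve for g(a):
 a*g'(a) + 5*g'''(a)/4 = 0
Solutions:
 g(a) = C1 + Integral(C2*airyai(-10^(2/3)*a/5) + C3*airybi(-10^(2/3)*a/5), a)
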